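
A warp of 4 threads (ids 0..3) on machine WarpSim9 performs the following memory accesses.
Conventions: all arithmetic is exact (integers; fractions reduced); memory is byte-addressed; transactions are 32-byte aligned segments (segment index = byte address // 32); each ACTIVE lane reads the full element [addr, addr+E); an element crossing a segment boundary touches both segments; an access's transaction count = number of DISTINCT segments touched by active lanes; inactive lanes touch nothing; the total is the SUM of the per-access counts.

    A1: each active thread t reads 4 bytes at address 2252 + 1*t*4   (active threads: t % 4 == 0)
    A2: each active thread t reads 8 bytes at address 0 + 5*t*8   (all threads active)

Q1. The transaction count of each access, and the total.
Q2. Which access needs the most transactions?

A1: 1 transaction
A2: 4 transactions

Answer: 1,4; total 5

Answer: A2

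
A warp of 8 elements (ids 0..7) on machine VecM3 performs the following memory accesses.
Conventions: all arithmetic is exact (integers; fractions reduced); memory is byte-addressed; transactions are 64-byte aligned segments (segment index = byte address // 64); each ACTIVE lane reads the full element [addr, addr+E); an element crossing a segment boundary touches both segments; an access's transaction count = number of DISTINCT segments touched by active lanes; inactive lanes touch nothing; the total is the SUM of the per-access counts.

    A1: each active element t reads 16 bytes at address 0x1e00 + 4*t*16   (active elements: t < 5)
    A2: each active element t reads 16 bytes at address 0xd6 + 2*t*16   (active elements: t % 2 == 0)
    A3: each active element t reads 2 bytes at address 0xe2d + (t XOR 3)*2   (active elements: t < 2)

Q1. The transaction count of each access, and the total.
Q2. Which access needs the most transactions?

A1: 5 transactions
A2: 4 transactions
A3: 1 transaction

Answer: 5,4,1; total 10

Answer: A1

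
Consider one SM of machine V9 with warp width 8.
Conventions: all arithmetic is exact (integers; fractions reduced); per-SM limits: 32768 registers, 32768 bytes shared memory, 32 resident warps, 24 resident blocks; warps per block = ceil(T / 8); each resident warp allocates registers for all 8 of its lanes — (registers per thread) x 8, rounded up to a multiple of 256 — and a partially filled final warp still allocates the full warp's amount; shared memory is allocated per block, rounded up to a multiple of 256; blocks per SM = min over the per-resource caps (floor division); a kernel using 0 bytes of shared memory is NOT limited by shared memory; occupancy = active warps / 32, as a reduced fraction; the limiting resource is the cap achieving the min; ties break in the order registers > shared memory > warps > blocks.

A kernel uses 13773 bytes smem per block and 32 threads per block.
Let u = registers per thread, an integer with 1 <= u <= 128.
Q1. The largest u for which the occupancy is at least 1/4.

Answer: u = 128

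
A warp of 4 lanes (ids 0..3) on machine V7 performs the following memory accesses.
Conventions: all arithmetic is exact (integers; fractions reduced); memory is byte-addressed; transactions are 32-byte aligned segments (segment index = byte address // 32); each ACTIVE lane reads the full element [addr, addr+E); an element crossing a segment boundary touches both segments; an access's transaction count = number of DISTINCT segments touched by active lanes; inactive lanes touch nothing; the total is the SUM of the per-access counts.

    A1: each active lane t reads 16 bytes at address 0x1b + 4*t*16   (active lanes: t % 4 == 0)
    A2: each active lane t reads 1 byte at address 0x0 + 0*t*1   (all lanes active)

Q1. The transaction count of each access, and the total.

A1: 2 transactions
A2: 1 transaction

Answer: 2,1; total 3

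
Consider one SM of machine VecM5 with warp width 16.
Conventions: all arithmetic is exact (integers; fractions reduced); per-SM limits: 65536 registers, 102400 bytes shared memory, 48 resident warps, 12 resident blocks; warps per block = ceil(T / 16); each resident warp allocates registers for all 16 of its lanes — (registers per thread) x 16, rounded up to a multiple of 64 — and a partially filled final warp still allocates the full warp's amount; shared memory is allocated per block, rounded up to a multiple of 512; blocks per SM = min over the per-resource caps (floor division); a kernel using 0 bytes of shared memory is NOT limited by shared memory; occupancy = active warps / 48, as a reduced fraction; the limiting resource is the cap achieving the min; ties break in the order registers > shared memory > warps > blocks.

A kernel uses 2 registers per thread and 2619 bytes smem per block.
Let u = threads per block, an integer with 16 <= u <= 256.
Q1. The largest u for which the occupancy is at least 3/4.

Answer: u = 256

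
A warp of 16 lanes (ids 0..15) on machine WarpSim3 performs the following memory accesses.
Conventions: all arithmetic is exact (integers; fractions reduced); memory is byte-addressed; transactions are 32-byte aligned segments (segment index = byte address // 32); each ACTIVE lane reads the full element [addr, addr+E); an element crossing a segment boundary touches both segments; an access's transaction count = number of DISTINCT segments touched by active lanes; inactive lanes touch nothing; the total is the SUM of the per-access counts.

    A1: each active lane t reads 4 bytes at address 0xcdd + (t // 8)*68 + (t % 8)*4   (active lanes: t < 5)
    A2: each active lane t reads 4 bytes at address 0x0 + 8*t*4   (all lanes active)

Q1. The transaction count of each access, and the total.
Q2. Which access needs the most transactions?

A1: 2 transactions
A2: 16 transactions

Answer: 2,16; total 18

Answer: A2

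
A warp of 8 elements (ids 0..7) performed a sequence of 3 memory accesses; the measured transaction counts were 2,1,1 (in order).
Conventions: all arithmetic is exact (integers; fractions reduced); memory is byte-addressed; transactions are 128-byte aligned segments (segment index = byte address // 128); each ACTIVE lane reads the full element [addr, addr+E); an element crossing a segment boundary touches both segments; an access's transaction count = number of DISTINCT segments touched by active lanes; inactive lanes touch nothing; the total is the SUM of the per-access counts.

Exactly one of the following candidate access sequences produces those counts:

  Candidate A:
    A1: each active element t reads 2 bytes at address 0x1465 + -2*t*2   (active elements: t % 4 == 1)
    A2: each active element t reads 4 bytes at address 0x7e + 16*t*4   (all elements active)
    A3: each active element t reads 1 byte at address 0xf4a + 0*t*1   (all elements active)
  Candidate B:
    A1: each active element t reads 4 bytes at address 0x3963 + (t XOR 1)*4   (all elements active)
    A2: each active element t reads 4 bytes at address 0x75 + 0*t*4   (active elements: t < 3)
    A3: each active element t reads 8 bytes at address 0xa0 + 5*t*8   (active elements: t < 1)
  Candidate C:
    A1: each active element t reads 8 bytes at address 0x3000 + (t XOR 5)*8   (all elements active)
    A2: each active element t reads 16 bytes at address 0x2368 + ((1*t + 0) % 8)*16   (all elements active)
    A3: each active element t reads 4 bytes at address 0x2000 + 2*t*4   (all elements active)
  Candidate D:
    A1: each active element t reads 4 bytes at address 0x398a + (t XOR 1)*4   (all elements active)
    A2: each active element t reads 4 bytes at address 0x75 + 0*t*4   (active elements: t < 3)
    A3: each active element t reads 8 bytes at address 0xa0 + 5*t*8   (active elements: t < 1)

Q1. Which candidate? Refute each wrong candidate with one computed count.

A: A1 gives 1 transaction, not 2
C: A1 gives 1 transaction, not 2
D: A1 gives 1 transaction, not 2
B: all counts match (2,1,1)

Answer: B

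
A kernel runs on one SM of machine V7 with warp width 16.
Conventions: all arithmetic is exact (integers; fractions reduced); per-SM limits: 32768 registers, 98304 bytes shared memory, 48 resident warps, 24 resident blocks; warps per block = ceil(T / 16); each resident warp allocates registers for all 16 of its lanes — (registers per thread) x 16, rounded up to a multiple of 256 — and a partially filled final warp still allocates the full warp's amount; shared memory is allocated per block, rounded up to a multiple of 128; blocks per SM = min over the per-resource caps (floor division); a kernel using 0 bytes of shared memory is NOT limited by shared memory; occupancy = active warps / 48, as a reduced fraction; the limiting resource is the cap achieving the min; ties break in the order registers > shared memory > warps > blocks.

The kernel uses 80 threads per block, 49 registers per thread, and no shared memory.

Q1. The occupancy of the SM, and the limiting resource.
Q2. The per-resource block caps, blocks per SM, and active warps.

Answer: occupancy 5/8, limited by registers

registers: 6 blocks
shared memory: no limit (kernel uses none)
warps: 9 blocks
blocks: 24 blocks

Answer: 6 blocks, 30 active warps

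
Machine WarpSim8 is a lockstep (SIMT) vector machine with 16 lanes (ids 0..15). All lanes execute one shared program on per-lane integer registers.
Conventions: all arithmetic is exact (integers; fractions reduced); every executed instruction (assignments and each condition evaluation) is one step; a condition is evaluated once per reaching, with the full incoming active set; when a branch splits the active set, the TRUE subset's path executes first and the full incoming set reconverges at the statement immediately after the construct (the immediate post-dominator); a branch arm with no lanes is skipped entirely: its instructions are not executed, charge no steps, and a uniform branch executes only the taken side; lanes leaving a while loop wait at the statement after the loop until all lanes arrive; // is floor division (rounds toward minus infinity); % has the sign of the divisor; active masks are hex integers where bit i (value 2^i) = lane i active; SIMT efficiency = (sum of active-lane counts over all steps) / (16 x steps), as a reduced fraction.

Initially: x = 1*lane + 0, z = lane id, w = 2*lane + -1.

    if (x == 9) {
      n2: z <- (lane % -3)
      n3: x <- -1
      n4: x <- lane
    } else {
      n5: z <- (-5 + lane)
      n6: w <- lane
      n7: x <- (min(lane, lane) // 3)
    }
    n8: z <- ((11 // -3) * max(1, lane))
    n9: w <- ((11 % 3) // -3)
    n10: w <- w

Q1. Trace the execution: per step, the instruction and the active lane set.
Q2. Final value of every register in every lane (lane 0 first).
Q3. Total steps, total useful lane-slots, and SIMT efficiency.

step 0: eval (x == 9)                0xffff
step 1: z <- (lane % -3)             0x0200
step 2: x <- -1                      0x0200
step 3: x <- lane                    0x0200
step 4: z <- (-5 + lane)             0xfdff
step 5: w <- lane                    0xfdff
step 6: x <- (min(lane, lane) // 3)  0xfdff
step 7: z <- ((11 // -3) * max(1, lane)) 0xffff
step 8: w <- ((11 % 3) // -3)        0xffff
step 9: w <- w                       0xffff

Answer: 10 steps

x: 0,0,0,1,1,1,2,2,2,9,3,3,4,4,4,5
z: -4,-4,-8,-12,-16,-20,-24,-28,-32,-36,-40,-44,-48,-52,-56,-60
w: -1,-1,-1,-1,-1,-1,-1,-1,-1,-1,-1,-1,-1,-1,-1,-1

steps = 10; useful = 112; efficiency = 112/160 = 7/10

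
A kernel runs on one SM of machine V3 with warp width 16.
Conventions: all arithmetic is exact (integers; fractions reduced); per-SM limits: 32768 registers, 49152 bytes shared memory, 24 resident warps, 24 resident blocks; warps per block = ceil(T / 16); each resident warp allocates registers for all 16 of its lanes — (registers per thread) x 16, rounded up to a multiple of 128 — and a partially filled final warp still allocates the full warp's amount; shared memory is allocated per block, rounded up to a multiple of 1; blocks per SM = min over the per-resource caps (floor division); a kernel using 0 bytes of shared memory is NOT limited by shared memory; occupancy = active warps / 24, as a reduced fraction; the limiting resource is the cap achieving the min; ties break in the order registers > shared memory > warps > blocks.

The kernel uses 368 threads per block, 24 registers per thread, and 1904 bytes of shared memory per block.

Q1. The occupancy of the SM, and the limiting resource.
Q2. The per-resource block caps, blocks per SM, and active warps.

Answer: occupancy 23/24, limited by warps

registers: 3 blocks
shared memory: 25 blocks
warps: 1 block
blocks: 24 blocks

Answer: 1 block, 23 active warps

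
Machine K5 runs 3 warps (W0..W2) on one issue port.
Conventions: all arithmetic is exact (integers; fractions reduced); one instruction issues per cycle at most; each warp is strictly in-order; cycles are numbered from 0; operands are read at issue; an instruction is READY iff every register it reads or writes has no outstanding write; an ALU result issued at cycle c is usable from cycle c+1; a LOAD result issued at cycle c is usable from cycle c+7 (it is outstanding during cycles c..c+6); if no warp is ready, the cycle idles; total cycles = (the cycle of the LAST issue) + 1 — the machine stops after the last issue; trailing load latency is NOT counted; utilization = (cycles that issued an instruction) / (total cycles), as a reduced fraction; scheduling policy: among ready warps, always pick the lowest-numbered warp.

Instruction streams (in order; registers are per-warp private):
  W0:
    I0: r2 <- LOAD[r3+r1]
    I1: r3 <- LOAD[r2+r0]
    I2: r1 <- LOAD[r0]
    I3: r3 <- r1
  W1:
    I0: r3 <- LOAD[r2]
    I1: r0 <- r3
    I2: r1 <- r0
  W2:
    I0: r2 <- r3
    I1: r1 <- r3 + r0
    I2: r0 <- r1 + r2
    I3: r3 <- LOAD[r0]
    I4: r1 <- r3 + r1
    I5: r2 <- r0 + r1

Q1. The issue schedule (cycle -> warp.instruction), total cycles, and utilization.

cycle 0: W0.I0
cycle 1: W1.I0
cycle 2: W2.I0
cycle 3: W2.I1
cycle 4: W2.I2
cycle 5: W2.I3
cycle 6: idle
cycle 7: W0.I1
cycle 8: W0.I2
cycle 9: W1.I1
cycle 10: W1.I2
cycle 11: idle
cycle 12: W2.I4
cycle 13: W2.I5
cycle 14: idle
cycle 15: W0.I3

Answer: 16 cycles, utilization 13/16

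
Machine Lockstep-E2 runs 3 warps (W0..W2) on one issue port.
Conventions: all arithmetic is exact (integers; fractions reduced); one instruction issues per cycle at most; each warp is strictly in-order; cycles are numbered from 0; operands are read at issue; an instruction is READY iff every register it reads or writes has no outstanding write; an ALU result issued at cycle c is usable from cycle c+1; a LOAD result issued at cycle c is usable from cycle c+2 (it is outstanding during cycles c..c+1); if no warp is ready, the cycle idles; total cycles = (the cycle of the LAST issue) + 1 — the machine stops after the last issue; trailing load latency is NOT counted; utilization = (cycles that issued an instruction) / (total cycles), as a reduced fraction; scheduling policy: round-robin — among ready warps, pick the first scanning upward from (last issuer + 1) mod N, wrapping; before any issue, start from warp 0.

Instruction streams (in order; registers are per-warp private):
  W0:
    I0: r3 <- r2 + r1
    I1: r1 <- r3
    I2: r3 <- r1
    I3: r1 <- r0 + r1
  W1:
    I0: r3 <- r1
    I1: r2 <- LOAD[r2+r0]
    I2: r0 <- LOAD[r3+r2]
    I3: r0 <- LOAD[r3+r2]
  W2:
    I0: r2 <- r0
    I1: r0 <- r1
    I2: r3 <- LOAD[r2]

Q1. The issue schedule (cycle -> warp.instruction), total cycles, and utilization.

cycle 0: W0.I0
cycle 1: W1.I0
cycle 2: W2.I0
cycle 3: W0.I1
cycle 4: W1.I1
cycle 5: W2.I1
cycle 6: W0.I2
cycle 7: W1.I2
cycle 8: W2.I2
cycle 9: W0.I3
cycle 10: W1.I3

Answer: 11 cycles, utilization 1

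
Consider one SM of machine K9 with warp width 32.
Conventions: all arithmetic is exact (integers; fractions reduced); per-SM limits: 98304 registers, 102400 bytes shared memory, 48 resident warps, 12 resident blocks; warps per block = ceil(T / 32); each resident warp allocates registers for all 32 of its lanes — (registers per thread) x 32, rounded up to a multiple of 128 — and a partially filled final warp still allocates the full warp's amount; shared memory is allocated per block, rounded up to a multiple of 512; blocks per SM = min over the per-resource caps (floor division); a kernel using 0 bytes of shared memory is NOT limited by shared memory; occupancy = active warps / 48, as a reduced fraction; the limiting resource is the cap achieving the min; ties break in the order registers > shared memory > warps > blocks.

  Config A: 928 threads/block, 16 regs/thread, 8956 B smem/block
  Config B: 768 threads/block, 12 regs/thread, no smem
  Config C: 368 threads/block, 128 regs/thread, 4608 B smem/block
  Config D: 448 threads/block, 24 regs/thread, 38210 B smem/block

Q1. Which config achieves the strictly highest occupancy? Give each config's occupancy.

occupancies: A 29/48, B 1, C 1/2, D 7/12

Answer: B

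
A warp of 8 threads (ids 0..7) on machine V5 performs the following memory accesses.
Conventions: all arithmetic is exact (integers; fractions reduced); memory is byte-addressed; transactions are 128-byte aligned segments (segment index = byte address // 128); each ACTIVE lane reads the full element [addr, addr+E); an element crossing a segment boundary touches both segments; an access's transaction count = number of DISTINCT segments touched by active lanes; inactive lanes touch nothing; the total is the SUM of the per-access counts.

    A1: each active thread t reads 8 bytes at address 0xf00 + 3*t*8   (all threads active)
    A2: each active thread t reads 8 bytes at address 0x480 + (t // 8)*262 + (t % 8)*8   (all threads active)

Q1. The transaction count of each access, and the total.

A1: 2 transactions
A2: 1 transaction

Answer: 2,1; total 3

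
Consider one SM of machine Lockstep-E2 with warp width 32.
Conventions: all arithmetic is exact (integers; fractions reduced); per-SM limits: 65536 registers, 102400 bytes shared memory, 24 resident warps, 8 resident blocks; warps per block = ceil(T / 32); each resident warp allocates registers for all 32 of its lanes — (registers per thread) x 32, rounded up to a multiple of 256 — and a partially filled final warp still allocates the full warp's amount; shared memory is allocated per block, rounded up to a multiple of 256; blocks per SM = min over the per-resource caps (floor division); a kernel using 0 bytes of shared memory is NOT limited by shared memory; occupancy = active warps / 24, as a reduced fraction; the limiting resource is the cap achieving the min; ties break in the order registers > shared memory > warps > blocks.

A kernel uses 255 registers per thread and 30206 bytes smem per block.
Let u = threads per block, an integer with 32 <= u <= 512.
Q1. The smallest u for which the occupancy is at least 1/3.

Answer: u = 97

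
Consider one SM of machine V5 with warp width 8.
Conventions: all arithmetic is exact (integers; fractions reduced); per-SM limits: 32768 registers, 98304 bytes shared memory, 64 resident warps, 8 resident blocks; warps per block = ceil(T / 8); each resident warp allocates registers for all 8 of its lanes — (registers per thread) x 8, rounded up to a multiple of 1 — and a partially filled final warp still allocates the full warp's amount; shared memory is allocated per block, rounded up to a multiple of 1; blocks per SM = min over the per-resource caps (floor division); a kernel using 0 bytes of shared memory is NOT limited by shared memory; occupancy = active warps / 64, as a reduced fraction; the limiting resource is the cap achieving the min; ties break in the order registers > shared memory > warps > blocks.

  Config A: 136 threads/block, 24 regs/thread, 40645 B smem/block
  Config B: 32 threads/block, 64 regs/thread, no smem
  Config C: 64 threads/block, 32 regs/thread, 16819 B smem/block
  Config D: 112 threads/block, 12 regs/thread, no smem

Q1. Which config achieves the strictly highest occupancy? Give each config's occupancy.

occupancies: A 17/32, B 1/2, C 5/8, D 7/8

Answer: D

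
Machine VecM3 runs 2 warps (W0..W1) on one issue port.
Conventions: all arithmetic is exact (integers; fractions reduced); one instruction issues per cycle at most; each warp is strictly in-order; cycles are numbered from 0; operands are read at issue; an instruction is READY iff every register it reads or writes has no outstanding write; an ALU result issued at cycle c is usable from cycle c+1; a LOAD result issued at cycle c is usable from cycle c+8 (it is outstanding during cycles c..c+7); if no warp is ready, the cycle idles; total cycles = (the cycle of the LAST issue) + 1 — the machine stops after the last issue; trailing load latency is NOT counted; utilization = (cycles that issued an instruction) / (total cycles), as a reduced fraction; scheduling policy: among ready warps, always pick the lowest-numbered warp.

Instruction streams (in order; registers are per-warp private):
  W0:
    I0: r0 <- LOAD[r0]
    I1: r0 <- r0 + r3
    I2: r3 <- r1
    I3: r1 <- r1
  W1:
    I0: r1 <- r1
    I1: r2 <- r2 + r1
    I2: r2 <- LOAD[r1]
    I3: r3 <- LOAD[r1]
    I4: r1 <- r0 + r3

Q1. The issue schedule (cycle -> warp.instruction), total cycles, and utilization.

cycle 0: W0.I0
cycle 1: W1.I0
cycle 2: W1.I1
cycle 3: W1.I2
cycle 4: W1.I3
cycle 5: idle
cycle 6: idle
cycle 7: idle
cycle 8: W0.I1
cycle 9: W0.I2
cycle 10: W0.I3
cycle 11: idle
cycle 12: W1.I4

Answer: 13 cycles, utilization 9/13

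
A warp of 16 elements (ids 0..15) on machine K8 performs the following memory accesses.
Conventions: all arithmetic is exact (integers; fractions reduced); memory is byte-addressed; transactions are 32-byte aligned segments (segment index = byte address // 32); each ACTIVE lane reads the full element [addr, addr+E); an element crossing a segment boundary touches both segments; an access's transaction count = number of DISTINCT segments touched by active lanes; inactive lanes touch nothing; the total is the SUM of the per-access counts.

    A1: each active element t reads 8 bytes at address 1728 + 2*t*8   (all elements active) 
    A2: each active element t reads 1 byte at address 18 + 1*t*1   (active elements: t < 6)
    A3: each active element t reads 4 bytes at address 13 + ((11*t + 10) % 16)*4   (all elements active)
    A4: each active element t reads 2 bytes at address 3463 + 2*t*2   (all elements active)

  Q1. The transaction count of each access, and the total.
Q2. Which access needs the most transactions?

A1: 8 transactions
A2: 1 transaction
A3: 3 transactions
A4: 3 transactions

Answer: 8,1,3,3; total 15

Answer: A1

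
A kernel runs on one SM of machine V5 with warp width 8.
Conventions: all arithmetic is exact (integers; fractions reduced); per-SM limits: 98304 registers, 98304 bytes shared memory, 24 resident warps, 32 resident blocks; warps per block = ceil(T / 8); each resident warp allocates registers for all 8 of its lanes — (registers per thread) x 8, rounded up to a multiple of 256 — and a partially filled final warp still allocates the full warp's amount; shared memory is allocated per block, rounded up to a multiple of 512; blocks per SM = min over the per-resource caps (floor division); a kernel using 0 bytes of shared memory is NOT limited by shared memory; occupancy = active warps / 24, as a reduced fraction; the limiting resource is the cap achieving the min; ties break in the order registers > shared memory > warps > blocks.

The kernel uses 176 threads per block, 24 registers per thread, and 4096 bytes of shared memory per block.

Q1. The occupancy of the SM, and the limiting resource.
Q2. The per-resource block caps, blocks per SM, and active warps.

Answer: occupancy 11/12, limited by warps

registers: 17 blocks
shared memory: 24 blocks
warps: 1 block
blocks: 32 blocks

Answer: 1 block, 22 active warps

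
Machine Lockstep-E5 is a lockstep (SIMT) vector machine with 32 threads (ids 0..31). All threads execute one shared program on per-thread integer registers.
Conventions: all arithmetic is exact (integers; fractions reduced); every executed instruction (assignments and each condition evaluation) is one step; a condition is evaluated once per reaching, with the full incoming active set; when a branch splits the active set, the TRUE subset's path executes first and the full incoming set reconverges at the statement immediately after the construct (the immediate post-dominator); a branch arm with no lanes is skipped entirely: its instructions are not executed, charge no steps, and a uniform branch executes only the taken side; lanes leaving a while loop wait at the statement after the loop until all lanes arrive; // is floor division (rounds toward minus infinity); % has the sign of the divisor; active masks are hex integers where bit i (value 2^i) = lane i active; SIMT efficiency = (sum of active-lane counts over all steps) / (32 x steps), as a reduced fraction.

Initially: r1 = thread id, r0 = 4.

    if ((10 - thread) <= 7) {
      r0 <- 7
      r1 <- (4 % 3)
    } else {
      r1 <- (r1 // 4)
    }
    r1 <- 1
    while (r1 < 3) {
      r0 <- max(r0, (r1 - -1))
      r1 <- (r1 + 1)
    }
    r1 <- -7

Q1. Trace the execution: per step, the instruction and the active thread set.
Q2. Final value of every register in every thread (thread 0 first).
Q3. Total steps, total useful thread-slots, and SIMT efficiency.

step 0: eval ((10 - thread) <= 7)    0xffffffff
step 1: r0 <- 7                      0xfffffff8
step 2: r1 <- (4 % 3)                0xfffffff8
step 3: r1 <- (r1 // 4)              0x00000007
step 4: r1 <- 1                      0xffffffff
step 5: eval (r1 < 3)                0xffffffff
step 6: r0 <- max(r0, (r1 - -1))     0xffffffff
step 7: r1 <- (r1 + 1)               0xffffffff
step 8: eval (r1 < 3)                0xffffffff
step 9: r0 <- max(r0, (r1 - -1))     0xffffffff
step 10: r1 <- (r1 + 1)               0xffffffff
step 11: eval (r1 < 3)                0xffffffff
step 12: r1 <- -7                     0xffffffff

Answer: 13 steps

r1: -7,-7,-7,-7,-7,-7,-7,-7,-7,-7,-7,-7,-7,-7,-7,-7,-7,-7,-7,-7,-7,-7,-7,-7,-7,-7,-7,-7,-7,-7,-7,-7
r0: 4,4,4,7,7,7,7,7,7,7,7,7,7,7,7,7,7,7,7,7,7,7,7,7,7,7,7,7,7,7,7,7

steps = 13; useful = 381; efficiency = 381/416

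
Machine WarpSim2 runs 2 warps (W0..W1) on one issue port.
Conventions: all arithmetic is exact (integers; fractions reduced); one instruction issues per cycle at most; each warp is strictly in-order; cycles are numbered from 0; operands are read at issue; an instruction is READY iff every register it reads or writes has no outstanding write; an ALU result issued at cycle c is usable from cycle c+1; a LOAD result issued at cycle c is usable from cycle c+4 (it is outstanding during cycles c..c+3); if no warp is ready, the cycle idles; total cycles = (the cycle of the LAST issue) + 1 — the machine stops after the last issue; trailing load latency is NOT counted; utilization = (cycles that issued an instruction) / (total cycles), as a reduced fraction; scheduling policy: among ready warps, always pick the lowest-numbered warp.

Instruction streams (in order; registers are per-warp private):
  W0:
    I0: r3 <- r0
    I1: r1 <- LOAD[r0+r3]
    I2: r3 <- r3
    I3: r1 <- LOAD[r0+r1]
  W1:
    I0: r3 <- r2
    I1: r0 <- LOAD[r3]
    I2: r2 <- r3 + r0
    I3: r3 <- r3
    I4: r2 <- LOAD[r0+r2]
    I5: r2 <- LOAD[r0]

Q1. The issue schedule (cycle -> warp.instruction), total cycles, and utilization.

cycle 0: W0.I0
cycle 1: W0.I1
cycle 2: W0.I2
cycle 3: W1.I0
cycle 4: W1.I1
cycle 5: W0.I3
cycle 6: idle
cycle 7: idle
cycle 8: W1.I2
cycle 9: W1.I3
cycle 10: W1.I4
cycle 11: idle
cycle 12: idle
cycle 13: idle
cycle 14: W1.I5

Answer: 15 cycles, utilization 2/3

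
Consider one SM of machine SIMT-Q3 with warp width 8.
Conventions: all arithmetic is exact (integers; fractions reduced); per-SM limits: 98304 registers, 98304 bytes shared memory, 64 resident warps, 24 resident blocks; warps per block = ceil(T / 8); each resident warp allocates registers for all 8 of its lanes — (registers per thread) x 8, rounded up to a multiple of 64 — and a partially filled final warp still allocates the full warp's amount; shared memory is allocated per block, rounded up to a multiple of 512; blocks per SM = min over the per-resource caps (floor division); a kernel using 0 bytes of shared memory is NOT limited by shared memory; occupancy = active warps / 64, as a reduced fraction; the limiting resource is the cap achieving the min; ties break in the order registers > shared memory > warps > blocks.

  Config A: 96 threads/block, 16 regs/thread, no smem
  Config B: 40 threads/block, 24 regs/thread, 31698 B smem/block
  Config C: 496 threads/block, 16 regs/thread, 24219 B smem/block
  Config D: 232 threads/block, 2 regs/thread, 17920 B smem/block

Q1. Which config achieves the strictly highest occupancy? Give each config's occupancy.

occupancies: A 15/16, B 15/64, C 31/32, D 29/32

Answer: C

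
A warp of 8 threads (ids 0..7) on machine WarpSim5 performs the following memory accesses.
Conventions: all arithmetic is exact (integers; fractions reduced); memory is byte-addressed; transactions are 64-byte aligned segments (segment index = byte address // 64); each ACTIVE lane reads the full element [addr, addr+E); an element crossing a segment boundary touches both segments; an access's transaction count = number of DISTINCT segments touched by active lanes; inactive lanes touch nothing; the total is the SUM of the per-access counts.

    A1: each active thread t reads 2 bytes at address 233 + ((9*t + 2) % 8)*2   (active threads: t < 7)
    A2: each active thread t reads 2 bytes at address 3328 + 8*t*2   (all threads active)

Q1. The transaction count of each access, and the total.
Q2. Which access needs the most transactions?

A1: 1 transaction
A2: 2 transactions

Answer: 1,2; total 3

Answer: A2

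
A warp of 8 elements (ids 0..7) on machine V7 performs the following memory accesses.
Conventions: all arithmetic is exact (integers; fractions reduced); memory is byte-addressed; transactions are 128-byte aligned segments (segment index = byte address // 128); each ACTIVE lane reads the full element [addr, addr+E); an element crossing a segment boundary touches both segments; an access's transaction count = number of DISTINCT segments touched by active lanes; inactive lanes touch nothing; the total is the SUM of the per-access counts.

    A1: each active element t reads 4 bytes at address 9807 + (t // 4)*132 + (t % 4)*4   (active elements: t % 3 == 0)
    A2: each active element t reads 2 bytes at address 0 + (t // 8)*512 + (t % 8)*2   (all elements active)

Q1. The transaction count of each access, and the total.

A1: 2 transactions
A2: 1 transaction

Answer: 2,1; total 3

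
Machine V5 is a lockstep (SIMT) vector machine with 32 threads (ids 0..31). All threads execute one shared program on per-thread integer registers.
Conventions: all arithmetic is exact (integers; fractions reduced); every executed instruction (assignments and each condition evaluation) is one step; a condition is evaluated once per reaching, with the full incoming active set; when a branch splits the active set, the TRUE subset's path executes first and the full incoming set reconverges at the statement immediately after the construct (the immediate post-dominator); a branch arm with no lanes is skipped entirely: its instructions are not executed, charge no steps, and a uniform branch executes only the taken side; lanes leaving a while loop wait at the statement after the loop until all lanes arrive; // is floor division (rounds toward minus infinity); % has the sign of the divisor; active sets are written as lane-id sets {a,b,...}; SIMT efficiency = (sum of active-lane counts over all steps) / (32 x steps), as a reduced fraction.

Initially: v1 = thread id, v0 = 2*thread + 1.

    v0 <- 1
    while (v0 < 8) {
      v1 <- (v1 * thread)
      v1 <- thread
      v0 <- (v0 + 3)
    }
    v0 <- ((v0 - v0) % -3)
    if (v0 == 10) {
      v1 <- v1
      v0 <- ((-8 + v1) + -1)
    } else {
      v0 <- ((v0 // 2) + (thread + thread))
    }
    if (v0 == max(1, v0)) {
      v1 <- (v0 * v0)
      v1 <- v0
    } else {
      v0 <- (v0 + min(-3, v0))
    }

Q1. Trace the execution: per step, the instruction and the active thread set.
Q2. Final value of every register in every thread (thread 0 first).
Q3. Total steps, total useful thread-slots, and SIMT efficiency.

step 0: v0 <- 1                      {0,1,2,3,4,5,6,7,8,9,10,11,12,13,14,15,16,17,18,19,20,21,22,23,24,25,26,27,28,29,30,31}
step 1: eval (v0 < 8)                {0,1,2,3,4,5,6,7,8,9,10,11,12,13,14,15,16,17,18,19,20,21,22,23,24,25,26,27,28,29,30,31}
step 2: v1 <- (v1 * thread)          {0,1,2,3,4,5,6,7,8,9,10,11,12,13,14,15,16,17,18,19,20,21,22,23,24,25,26,27,28,29,30,31}
step 3: v1 <- thread                 {0,1,2,3,4,5,6,7,8,9,10,11,12,13,14,15,16,17,18,19,20,21,22,23,24,25,26,27,28,29,30,31}
step 4: v0 <- (v0 + 3)               {0,1,2,3,4,5,6,7,8,9,10,11,12,13,14,15,16,17,18,19,20,21,22,23,24,25,26,27,28,29,30,31}
step 5: eval (v0 < 8)                {0,1,2,3,4,5,6,7,8,9,10,11,12,13,14,15,16,17,18,19,20,21,22,23,24,25,26,27,28,29,30,31}
step 6: v1 <- (v1 * thread)          {0,1,2,3,4,5,6,7,8,9,10,11,12,13,14,15,16,17,18,19,20,21,22,23,24,25,26,27,28,29,30,31}
step 7: v1 <- thread                 {0,1,2,3,4,5,6,7,8,9,10,11,12,13,14,15,16,17,18,19,20,21,22,23,24,25,26,27,28,29,30,31}
step 8: v0 <- (v0 + 3)               {0,1,2,3,4,5,6,7,8,9,10,11,12,13,14,15,16,17,18,19,20,21,22,23,24,25,26,27,28,29,30,31}
step 9: eval (v0 < 8)                {0,1,2,3,4,5,6,7,8,9,10,11,12,13,14,15,16,17,18,19,20,21,22,23,24,25,26,27,28,29,30,31}
step 10: v1 <- (v1 * thread)          {0,1,2,3,4,5,6,7,8,9,10,11,12,13,14,15,16,17,18,19,20,21,22,23,24,25,26,27,28,29,30,31}
step 11: v1 <- thread                 {0,1,2,3,4,5,6,7,8,9,10,11,12,13,14,15,16,17,18,19,20,21,22,23,24,25,26,27,28,29,30,31}
step 12: v0 <- (v0 + 3)               {0,1,2,3,4,5,6,7,8,9,10,11,12,13,14,15,16,17,18,19,20,21,22,23,24,25,26,27,28,29,30,31}
step 13: eval (v0 < 8)                {0,1,2,3,4,5,6,7,8,9,10,11,12,13,14,15,16,17,18,19,20,21,22,23,24,25,26,27,28,29,30,31}
step 14: v0 <- ((v0 - v0) % -3)       {0,1,2,3,4,5,6,7,8,9,10,11,12,13,14,15,16,17,18,19,20,21,22,23,24,25,26,27,28,29,30,31}
step 15: eval (v0 == 10)              {0,1,2,3,4,5,6,7,8,9,10,11,12,13,14,15,16,17,18,19,20,21,22,23,24,25,26,27,28,29,30,31}
step 16: v0 <- ((v0 // 2) + (thread + thread)) {0,1,2,3,4,5,6,7,8,9,10,11,12,13,14,15,16,17,18,19,20,21,22,23,24,25,26,27,28,29,30,31}
step 17: eval (v0 == max(1, v0))      {0,1,2,3,4,5,6,7,8,9,10,11,12,13,14,15,16,17,18,19,20,21,22,23,24,25,26,27,28,29,30,31}
step 18: v1 <- (v0 * v0)              {1,2,3,4,5,6,7,8,9,10,11,12,13,14,15,16,17,18,19,20,21,22,23,24,25,26,27,28,29,30,31}
step 19: v1 <- v0                     {1,2,3,4,5,6,7,8,9,10,11,12,13,14,15,16,17,18,19,20,21,22,23,24,25,26,27,28,29,30,31}
step 20: v0 <- (v0 + min(-3, v0))     {0}

Answer: 21 steps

v1: 0,2,4,6,8,10,12,14,16,18,20,22,24,26,28,30,32,34,36,38,40,42,44,46,48,50,52,54,56,58,60,62
v0: -3,2,4,6,8,10,12,14,16,18,20,22,24,26,28,30,32,34,36,38,40,42,44,46,48,50,52,54,56,58,60,62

steps = 21; useful = 639; efficiency = 639/672 = 213/224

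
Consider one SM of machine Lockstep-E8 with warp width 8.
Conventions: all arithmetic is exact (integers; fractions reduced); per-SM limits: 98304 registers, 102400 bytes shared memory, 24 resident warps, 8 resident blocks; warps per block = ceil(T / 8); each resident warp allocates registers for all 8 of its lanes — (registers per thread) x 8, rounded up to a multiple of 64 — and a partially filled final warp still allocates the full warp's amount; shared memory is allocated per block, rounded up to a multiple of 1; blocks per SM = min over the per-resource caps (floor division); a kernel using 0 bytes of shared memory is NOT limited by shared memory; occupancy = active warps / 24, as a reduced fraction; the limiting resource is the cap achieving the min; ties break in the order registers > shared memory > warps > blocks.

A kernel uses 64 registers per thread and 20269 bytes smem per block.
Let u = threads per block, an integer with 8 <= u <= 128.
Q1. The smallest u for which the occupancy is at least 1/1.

Answer: u = 41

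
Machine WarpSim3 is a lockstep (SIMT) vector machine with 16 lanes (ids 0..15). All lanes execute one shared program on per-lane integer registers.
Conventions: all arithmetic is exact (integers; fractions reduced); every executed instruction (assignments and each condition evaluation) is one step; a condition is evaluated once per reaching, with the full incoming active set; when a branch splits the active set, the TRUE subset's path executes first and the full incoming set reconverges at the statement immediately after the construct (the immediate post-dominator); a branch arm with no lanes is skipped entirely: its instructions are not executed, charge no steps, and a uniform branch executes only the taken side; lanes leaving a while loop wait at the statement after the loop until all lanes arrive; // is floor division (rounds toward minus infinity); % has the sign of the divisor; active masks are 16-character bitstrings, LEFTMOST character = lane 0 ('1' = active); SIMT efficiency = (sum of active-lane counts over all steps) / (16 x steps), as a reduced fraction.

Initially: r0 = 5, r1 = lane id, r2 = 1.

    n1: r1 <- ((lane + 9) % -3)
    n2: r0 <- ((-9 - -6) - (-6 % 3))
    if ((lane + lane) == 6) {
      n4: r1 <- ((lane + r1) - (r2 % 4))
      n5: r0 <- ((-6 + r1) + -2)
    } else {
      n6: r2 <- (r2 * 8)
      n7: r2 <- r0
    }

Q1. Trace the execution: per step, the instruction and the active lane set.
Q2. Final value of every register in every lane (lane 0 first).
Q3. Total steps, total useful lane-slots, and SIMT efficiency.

step 0: r1 <- ((lane + 9) % -3)      1111111111111111
step 1: r0 <- ((-9 - -6) - (-6 % 3)) 1111111111111111
step 2: eval ((lane + lane) == 6)    1111111111111111
step 3: r1 <- ((lane + r1) - (r2 % 4)) 0001000000000000
step 4: r0 <- ((-6 + r1) + -2)       0001000000000000
step 5: r2 <- (r2 * 8)               1110111111111111
step 6: r2 <- r0                     1110111111111111

Answer: 7 steps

r0: -3,-3,-3,-6,-3,-3,-3,-3,-3,-3,-3,-3,-3,-3,-3,-3
r1: 0,-2,-1,2,-2,-1,0,-2,-1,0,-2,-1,0,-2,-1,0
r2: -3,-3,-3,1,-3,-3,-3,-3,-3,-3,-3,-3,-3,-3,-3,-3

steps = 7; useful = 80; efficiency = 80/112 = 5/7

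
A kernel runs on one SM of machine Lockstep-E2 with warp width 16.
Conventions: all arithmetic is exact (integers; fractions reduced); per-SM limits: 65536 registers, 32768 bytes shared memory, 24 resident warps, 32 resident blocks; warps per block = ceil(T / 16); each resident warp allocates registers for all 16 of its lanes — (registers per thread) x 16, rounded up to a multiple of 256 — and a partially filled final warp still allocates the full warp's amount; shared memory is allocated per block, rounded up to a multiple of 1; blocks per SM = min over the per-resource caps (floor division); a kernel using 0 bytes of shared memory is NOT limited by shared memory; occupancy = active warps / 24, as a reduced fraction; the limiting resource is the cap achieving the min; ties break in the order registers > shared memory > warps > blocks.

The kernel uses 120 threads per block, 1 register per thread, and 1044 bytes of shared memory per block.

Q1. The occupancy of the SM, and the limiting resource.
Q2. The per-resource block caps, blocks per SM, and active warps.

Answer: occupancy 1, limited by warps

registers: 32 blocks
shared memory: 31 blocks
warps: 3 blocks
blocks: 32 blocks

Answer: 3 blocks, 24 active warps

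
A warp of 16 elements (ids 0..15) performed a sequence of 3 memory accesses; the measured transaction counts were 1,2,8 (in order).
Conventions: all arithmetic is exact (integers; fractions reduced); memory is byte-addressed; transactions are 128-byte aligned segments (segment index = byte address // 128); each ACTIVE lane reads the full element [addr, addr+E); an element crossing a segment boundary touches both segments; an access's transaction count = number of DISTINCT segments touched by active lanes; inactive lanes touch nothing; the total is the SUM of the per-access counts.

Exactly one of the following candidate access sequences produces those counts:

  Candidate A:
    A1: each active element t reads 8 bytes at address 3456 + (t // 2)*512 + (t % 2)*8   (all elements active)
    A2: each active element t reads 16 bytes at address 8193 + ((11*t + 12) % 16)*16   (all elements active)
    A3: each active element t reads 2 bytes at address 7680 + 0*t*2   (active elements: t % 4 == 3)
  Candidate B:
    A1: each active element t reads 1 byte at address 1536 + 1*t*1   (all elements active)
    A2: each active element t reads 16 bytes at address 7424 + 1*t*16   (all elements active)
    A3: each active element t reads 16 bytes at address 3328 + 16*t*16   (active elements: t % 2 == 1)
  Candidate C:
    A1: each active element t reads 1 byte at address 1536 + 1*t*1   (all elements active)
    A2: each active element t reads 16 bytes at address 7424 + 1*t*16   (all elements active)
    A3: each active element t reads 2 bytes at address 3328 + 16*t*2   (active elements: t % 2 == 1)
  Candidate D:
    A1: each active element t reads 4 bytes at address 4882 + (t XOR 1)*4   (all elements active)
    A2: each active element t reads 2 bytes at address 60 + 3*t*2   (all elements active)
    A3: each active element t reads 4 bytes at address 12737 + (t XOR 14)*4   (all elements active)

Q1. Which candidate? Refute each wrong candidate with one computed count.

A: A1 gives 8 transactions, not 1
C: A3 gives 4 transactions, not 8
D: A3 gives 2 transactions, not 8
B: all counts match (1,2,8)

Answer: B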